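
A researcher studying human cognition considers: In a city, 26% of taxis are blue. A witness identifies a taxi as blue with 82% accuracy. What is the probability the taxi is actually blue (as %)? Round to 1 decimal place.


P(blue | says blue) = P(says blue | blue)*P(blue) / [P(says blue | blue)*P(blue) + P(says blue | not blue)*P(not blue)]
Numerator = 0.82 * 0.26 = 0.2132
False identification = 0.18 * 0.74 = 0.1332
P = 0.2132 / (0.2132 + 0.1332)
= 0.2132 / 0.3464
As percentage = 61.5


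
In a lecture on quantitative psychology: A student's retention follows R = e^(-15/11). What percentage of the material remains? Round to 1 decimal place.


R = e^(-t/S)
-t/S = -15/11 = -1.363636
R = e^(-1.363636) = 0.255729
Percentage = 0.255729 * 100
= 25.6


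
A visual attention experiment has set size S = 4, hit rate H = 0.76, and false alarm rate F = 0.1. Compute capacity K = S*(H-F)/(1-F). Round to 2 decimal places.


K = S * (H - F) / (1 - F)
H - F = 0.66
1 - F = 0.9
K = 4 * 0.66 / 0.9
= 2.93


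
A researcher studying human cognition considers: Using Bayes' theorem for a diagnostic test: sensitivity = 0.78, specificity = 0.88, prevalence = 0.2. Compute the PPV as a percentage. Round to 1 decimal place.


PPV = (sens * prev) / (sens * prev + (1-spec) * (1-prev))
Numerator = 0.78 * 0.2 = 0.156
P(positive and no disease) = (1 - spec) * (1 - prev) = (1 - 0.88) * (1 - 0.2) = 0.096
Denominator = 0.156 + 0.096 = 0.252
PPV = 0.156 / 0.252 = 0.619048
As percentage = 61.9


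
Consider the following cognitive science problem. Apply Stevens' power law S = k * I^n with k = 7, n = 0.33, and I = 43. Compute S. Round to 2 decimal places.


S = 7 * 43^0.33
43^0.33 = 3.4597
S = 7 * 3.4597
= 24.22


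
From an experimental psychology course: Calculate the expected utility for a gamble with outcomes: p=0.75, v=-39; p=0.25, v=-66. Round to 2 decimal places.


EU = sum(p_i * v_i)
0.75 * -39 = -29.25
0.25 * -66 = -16.5
EU = -29.25 + -16.5
= -45.75


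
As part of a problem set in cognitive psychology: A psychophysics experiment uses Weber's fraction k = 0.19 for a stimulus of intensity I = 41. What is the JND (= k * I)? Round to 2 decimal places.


JND = k * I
JND = 0.19 * 41
= 7.79


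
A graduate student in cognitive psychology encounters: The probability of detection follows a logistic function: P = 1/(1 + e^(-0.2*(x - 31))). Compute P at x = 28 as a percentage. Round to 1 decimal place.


P(x) = 1/(1 + e^(-0.2*(28 - 31)))
Exponent = -0.2 * -3 = 0.6
e^(0.6) = 1.822119
P = 1/(1 + 1.822119) = 0.354344
Percentage = 35.4


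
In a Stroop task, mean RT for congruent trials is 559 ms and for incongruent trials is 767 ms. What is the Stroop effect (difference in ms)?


Stroop effect = RT(incongruent) - RT(congruent)
= 767 - 559
= 208 ms


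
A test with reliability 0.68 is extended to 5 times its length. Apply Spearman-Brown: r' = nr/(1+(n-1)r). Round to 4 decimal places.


r_new = n*r / (1 + (n-1)*r)
Numerator = 5 * 0.68 = 3.4
Denominator = 1 + 4 * 0.68 = 3.72
r_new = 3.4 / 3.72
= 0.9140


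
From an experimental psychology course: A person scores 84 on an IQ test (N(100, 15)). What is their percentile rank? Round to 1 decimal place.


z = (IQ - mean) / SD
z = (84 - 100) / 15 = -1.0667
Percentile = Phi(-1.0667) * 100
Phi(-1.0667) = 0.143054
= 14.3


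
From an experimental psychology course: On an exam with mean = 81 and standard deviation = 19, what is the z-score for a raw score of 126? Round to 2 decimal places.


z = (X - mu) / sigma
= (126 - 81) / 19
= 45 / 19
= 2.37


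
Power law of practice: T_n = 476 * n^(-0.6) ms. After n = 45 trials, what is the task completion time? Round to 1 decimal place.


T_n = 476 * 45^(-0.6)
45^(-0.6) = 0.101876
T_n = 476 * 0.101876
= 48.5 ms


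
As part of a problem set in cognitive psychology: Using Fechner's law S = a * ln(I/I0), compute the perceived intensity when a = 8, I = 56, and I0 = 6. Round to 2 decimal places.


S = 8 * ln(56/6)
I/I0 = 9.333333
ln(9.333333) = 2.2336
S = 8 * 2.2336
= 17.87


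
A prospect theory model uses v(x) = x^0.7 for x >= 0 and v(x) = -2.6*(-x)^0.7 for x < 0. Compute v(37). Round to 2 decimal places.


Since x = 37 >= 0, use v(x) = x^0.7
37^0.7 = 12.5239
v(37) = 12.52


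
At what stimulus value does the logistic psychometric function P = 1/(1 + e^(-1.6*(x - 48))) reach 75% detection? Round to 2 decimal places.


At P = 0.75: 0.75 = 1/(1 + e^(-k*(x-x0)))
Solving: e^(-k*(x-x0)) = 1/3
x = x0 + ln(3)/k
ln(3) = 1.0986
x = 48 + 1.0986/1.6
= 48 + 0.6866
= 48.69


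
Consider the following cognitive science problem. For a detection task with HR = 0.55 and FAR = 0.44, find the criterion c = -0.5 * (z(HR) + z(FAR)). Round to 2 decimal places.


c = -0.5 * (z(HR) + z(FAR))
z(0.55) = 0.1257
z(0.44) = -0.151
c = -0.5 * (0.1257 + -0.151)
= -0.5 * -0.0253
= 0.01


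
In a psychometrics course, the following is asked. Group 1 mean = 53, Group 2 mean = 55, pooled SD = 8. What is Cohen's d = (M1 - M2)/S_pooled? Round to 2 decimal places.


Cohen's d = (M1 - M2) / S_pooled
= (53 - 55) / 8
= -2 / 8
= -0.25


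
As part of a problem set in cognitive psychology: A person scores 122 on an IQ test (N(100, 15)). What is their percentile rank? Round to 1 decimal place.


z = (IQ - mean) / SD
z = (122 - 100) / 15 = 1.4667
Percentile = Phi(1.4667) * 100
Phi(1.4667) = 0.928771
= 92.9


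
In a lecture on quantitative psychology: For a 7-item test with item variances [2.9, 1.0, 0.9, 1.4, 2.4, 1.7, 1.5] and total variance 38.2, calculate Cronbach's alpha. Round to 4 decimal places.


alpha = (k/(k-1)) * (1 - sum(s_i^2)/s_total^2)
sum(item variances) = 11.8
k/(k-1) = 7/6 = 1.166667
1 - 11.8/38.2 = 1 - 0.308901 = 0.691099
alpha = 1.166667 * 0.691099
= 0.8063


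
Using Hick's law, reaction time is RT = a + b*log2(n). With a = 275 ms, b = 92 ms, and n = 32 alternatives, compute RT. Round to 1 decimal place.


RT = 275 + 92 * log2(32)
log2(32) = 5.0
RT = 275 + 92 * 5.0
= 275 + 460.0
= 735.0 ms


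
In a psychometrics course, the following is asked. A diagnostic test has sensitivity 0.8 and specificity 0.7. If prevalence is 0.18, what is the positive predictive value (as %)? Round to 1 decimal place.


PPV = (sens * prev) / (sens * prev + (1-spec) * (1-prev))
Numerator = 0.8 * 0.18 = 0.144
P(positive and no disease) = (1 - spec) * (1 - prev) = (1 - 0.7) * (1 - 0.18) = 0.246
Denominator = 0.144 + 0.246 = 0.39
PPV = 0.144 / 0.39 = 0.369231
As percentage = 36.9


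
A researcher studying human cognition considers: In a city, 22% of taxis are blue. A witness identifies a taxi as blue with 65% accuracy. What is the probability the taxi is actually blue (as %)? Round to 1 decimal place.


P(blue | says blue) = P(says blue | blue)*P(blue) / [P(says blue | blue)*P(blue) + P(says blue | not blue)*P(not blue)]
Numerator = 0.65 * 0.22 = 0.143
False identification = 0.35 * 0.78 = 0.273
P = 0.143 / (0.143 + 0.273)
= 0.143 / 0.416
As percentage = 34.4


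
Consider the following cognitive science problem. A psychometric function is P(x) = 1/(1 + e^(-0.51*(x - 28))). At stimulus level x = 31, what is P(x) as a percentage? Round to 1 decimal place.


P(x) = 1/(1 + e^(-0.51*(31 - 28)))
Exponent = -0.51 * 3 = -1.53
e^(-1.53) = 0.216536
P = 1/(1 + 0.216536) = 0.822006
Percentage = 82.2


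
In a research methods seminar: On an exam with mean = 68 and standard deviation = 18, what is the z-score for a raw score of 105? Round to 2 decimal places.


z = (X - mu) / sigma
= (105 - 68) / 18
= 37 / 18
= 2.06


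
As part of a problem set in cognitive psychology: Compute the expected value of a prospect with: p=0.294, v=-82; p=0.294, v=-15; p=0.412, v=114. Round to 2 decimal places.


EU = sum(p_i * v_i)
0.294 * -82 = -24.108
0.294 * -15 = -4.41
0.412 * 114 = 46.968
EU = -24.108 + -4.41 + 46.968
= 18.45


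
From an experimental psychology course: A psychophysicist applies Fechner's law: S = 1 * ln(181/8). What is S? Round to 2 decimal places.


S = 1 * ln(181/8)
I/I0 = 22.625
ln(22.625) = 3.1191
S = 1 * 3.1191
= 3.12


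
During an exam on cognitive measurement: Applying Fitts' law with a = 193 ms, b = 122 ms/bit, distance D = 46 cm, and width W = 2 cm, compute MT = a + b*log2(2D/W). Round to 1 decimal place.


MT = 193 + 122 * log2(2*46/2)
2D/W = 46.0
log2(46.0) = 5.5236
MT = 193 + 122 * 5.5236
= 866.9 ms


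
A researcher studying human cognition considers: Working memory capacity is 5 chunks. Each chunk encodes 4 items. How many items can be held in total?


Total items = chunks * items_per_chunk
= 5 * 4
= 20


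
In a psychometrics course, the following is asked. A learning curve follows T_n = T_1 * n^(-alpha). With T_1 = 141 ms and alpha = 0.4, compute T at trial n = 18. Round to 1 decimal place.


T_n = 141 * 18^(-0.4)
18^(-0.4) = 0.314696
T_n = 141 * 0.314696
= 44.4 ms


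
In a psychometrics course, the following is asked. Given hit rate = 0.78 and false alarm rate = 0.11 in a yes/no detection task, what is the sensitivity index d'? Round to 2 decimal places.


d' = z(HR) - z(FAR)
z(0.78) = 0.7722
z(0.11) = -1.2265
d' = 0.7722 - -1.2265
= 2.00


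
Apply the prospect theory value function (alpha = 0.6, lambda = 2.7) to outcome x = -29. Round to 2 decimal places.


Since x = -29 < 0, use v(x) = -lambda*(-x)^alpha
(-x) = 29
29^0.6 = 7.5412
v(-29) = -2.7 * 7.5412
= -20.36


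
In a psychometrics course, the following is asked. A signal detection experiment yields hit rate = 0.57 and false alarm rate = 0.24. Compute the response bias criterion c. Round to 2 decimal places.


c = -0.5 * (z(HR) + z(FAR))
z(0.57) = 0.1764
z(0.24) = -0.7063
c = -0.5 * (0.1764 + -0.7063)
= -0.5 * -0.5299
= 0.26


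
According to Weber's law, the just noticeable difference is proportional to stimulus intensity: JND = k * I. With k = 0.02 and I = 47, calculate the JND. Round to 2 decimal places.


JND = k * I
JND = 0.02 * 47
= 0.94


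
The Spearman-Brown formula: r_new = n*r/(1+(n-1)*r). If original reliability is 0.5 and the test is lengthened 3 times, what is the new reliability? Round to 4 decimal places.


r_new = n*r / (1 + (n-1)*r)
Numerator = 3 * 0.5 = 1.5
Denominator = 1 + 2 * 0.5 = 2.0
r_new = 1.5 / 2.0
= 0.7500


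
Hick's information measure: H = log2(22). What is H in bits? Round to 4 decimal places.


H = log2(n)
H = log2(22)
= 4.4594


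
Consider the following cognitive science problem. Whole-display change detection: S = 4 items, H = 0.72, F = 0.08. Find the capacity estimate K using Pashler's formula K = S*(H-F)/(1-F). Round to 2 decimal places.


K = S * (H - F) / (1 - F)
H - F = 0.64
1 - F = 0.92
K = 4 * 0.64 / 0.92
= 2.78


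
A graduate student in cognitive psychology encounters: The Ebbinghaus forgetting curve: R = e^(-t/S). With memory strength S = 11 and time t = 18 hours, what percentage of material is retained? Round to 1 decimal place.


R = e^(-t/S)
-t/S = -18/11 = -1.636364
R = e^(-1.636364) = 0.194687
Percentage = 0.194687 * 100
= 19.5


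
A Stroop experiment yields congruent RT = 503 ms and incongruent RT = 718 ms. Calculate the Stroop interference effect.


Stroop effect = RT(incongruent) - RT(congruent)
= 718 - 503
= 215 ms


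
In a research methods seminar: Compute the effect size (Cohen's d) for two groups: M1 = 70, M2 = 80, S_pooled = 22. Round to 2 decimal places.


Cohen's d = (M1 - M2) / S_pooled
= (70 - 80) / 22
= -10 / 22
= -0.45


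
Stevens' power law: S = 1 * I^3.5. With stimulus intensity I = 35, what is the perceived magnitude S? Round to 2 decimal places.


S = 1 * 35^3.5
35^3.5 = 253651.9207
S = 1 * 253651.9207
= 253651.92


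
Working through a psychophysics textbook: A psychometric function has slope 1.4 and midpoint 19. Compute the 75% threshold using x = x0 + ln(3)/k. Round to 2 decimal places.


At P = 0.75: 0.75 = 1/(1 + e^(-k*(x-x0)))
Solving: e^(-k*(x-x0)) = 1/3
x = x0 + ln(3)/k
ln(3) = 1.0986
x = 19 + 1.0986/1.4
= 19 + 0.7847
= 19.78


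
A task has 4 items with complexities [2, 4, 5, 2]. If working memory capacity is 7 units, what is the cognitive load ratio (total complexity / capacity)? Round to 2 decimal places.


Total complexity = 2 + 4 + 5 + 2 = 13
Load = total / capacity = 13 / 7
= 1.86


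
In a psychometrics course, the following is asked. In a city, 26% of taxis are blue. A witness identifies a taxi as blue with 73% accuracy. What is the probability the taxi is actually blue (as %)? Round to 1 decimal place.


P(blue | says blue) = P(says blue | blue)*P(blue) / [P(says blue | blue)*P(blue) + P(says blue | not blue)*P(not blue)]
Numerator = 0.73 * 0.26 = 0.1898
False identification = 0.27 * 0.74 = 0.1998
P = 0.1898 / (0.1898 + 0.1998)
= 0.1898 / 0.3896
As percentage = 48.7


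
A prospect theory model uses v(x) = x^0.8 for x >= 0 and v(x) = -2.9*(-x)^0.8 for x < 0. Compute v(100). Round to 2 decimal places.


Since x = 100 >= 0, use v(x) = x^0.8
100^0.8 = 39.8107
v(100) = 39.81


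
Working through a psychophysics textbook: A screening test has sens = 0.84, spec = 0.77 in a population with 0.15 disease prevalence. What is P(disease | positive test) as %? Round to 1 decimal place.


PPV = (sens * prev) / (sens * prev + (1-spec) * (1-prev))
Numerator = 0.84 * 0.15 = 0.126
P(positive and no disease) = (1 - spec) * (1 - prev) = (1 - 0.77) * (1 - 0.15) = 0.1955
Denominator = 0.126 + 0.1955 = 0.3215
PPV = 0.126 / 0.3215 = 0.391913
As percentage = 39.2


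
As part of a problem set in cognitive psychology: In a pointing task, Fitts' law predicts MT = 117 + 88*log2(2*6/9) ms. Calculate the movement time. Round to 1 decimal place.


MT = 117 + 88 * log2(2*6/9)
2D/W = 1.333333
log2(1.333333) = 0.415
MT = 117 + 88 * 0.415
= 153.5 ms


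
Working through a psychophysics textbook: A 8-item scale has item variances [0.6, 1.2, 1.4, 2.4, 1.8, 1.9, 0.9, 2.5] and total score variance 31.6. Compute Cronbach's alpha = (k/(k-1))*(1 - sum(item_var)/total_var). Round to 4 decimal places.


alpha = (k/(k-1)) * (1 - sum(s_i^2)/s_total^2)
sum(item variances) = 12.7
k/(k-1) = 8/7 = 1.142857
1 - 12.7/31.6 = 1 - 0.401899 = 0.598101
alpha = 1.142857 * 0.598101
= 0.6835


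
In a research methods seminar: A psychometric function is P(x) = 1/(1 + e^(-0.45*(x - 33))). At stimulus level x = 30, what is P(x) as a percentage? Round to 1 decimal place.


P(x) = 1/(1 + e^(-0.45*(30 - 33)))
Exponent = -0.45 * -3 = 1.35
e^(1.35) = 3.857426
P = 1/(1 + 3.857426) = 0.20587
Percentage = 20.6


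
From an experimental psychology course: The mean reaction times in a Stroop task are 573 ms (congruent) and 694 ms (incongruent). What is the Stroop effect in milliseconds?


Stroop effect = RT(incongruent) - RT(congruent)
= 694 - 573
= 121 ms


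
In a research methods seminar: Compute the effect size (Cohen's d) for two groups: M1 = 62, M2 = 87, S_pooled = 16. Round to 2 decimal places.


Cohen's d = (M1 - M2) / S_pooled
= (62 - 87) / 16
= -25 / 16
= -1.56


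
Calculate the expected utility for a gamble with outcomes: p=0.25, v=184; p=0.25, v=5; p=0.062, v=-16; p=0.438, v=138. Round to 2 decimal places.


EU = sum(p_i * v_i)
0.25 * 184 = 46.0
0.25 * 5 = 1.25
0.062 * -16 = -0.992
0.438 * 138 = 60.444
EU = 46.0 + 1.25 + -0.992 + 60.444
= 106.70


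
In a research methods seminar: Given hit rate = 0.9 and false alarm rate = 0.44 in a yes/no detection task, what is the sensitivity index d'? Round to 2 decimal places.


d' = z(HR) - z(FAR)
z(0.9) = 1.2816
z(0.44) = -0.151
d' = 1.2816 - -0.151
= 1.43


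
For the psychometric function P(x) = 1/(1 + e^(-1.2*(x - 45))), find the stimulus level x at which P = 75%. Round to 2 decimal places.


At P = 0.75: 0.75 = 1/(1 + e^(-k*(x-x0)))
Solving: e^(-k*(x-x0)) = 1/3
x = x0 + ln(3)/k
ln(3) = 1.0986
x = 45 + 1.0986/1.2
= 45 + 0.9155
= 45.92


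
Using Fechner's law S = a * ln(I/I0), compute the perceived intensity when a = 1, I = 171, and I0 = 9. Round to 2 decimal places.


S = 1 * ln(171/9)
I/I0 = 19.0
ln(19.0) = 2.9444
S = 1 * 2.9444
= 2.94


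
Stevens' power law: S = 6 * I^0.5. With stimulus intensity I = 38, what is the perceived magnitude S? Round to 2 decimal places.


S = 6 * 38^0.5
38^0.5 = 6.1644
S = 6 * 6.1644
= 36.99


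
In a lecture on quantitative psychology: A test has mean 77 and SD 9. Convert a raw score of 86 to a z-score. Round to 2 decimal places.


z = (X - mu) / sigma
= (86 - 77) / 9
= 9 / 9
= 1.00


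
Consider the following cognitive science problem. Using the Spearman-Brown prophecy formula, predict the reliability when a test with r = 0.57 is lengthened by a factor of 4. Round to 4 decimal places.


r_new = n*r / (1 + (n-1)*r)
Numerator = 4 * 0.57 = 2.28
Denominator = 1 + 3 * 0.57 = 2.71
r_new = 2.28 / 2.71
= 0.8413


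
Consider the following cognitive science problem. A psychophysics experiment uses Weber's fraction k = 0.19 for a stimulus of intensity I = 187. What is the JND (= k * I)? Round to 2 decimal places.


JND = k * I
JND = 0.19 * 187
= 35.53


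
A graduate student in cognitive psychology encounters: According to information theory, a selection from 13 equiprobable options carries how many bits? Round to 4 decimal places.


H = log2(n)
H = log2(13)
= 3.7004


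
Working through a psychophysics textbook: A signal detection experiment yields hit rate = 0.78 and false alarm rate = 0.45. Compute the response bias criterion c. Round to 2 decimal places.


c = -0.5 * (z(HR) + z(FAR))
z(0.78) = 0.7722
z(0.45) = -0.1257
c = -0.5 * (0.7722 + -0.1257)
= -0.5 * 0.6465
= -0.32


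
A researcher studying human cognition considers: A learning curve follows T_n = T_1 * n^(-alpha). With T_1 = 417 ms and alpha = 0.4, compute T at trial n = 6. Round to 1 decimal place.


T_n = 417 * 6^(-0.4)
6^(-0.4) = 0.488359
T_n = 417 * 0.488359
= 203.6 ms


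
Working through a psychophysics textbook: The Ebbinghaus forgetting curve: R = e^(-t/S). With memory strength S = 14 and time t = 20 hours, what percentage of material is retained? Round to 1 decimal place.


R = e^(-t/S)
-t/S = -20/14 = -1.428571
R = e^(-1.428571) = 0.239651
Percentage = 0.239651 * 100
= 24.0


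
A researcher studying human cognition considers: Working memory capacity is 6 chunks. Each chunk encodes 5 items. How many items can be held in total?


Total items = chunks * items_per_chunk
= 6 * 5
= 30


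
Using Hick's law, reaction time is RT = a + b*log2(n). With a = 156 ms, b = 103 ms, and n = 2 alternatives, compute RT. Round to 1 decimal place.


RT = 156 + 103 * log2(2)
log2(2) = 1.0
RT = 156 + 103 * 1.0
= 156 + 103.0
= 259.0 ms


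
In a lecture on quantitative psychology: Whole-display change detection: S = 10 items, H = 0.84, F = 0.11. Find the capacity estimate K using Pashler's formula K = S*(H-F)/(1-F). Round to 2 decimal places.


K = S * (H - F) / (1 - F)
H - F = 0.73
1 - F = 0.89
K = 10 * 0.73 / 0.89
= 8.20


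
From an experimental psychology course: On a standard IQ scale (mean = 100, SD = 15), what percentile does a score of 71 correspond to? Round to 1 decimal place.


z = (IQ - mean) / SD
z = (71 - 100) / 15 = -1.9333
Percentile = Phi(-1.9333) * 100
Phi(-1.9333) = 0.0266
= 2.7


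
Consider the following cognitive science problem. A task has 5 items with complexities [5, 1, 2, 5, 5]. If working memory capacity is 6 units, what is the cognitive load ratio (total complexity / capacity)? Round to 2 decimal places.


Total complexity = 5 + 1 + 2 + 5 + 5 = 18
Load = total / capacity = 18 / 6
= 3.00


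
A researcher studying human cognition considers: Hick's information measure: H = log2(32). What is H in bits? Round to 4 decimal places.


H = log2(n)
H = log2(32)
= 5.0000


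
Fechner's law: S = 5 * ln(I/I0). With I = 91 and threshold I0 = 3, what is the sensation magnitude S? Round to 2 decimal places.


S = 5 * ln(91/3)
I/I0 = 30.333333
ln(30.333333) = 3.4122
S = 5 * 3.4122
= 17.06


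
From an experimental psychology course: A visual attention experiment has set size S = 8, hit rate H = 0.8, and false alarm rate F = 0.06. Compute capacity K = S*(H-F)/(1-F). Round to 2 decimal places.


K = S * (H - F) / (1 - F)
H - F = 0.74
1 - F = 0.94
K = 8 * 0.74 / 0.94
= 6.30


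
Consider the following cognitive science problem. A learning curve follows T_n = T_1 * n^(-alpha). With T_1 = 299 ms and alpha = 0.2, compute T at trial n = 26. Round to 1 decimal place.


T_n = 299 * 26^(-0.2)
26^(-0.2) = 0.521201
T_n = 299 * 0.521201
= 155.8 ms


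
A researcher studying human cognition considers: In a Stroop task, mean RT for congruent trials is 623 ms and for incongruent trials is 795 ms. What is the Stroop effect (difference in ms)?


Stroop effect = RT(incongruent) - RT(congruent)
= 795 - 623
= 172 ms


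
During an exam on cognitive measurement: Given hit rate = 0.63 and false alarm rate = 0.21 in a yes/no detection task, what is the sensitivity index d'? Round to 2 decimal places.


d' = z(HR) - z(FAR)
z(0.63) = 0.3319
z(0.21) = -0.8064
d' = 0.3319 - -0.8064
= 1.14


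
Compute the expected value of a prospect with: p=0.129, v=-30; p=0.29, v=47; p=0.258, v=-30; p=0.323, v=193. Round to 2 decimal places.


EU = sum(p_i * v_i)
0.129 * -30 = -3.87
0.29 * 47 = 13.63
0.258 * -30 = -7.74
0.323 * 193 = 62.339
EU = -3.87 + 13.63 + -7.74 + 62.339
= 64.36


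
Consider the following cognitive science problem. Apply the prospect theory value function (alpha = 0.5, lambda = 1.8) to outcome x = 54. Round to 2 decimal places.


Since x = 54 >= 0, use v(x) = x^0.5
54^0.5 = 7.3485
v(54) = 7.35


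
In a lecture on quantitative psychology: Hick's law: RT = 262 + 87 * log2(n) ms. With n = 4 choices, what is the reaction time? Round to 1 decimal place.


RT = 262 + 87 * log2(4)
log2(4) = 2.0
RT = 262 + 87 * 2.0
= 262 + 174.0
= 436.0 ms


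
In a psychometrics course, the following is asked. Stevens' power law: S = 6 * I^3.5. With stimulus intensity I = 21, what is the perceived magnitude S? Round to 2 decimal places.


S = 6 * 21^3.5
21^3.5 = 42439.2335
S = 6 * 42439.2335
= 254635.40


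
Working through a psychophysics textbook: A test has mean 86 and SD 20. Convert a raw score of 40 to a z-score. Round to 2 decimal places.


z = (X - mu) / sigma
= (40 - 86) / 20
= -46 / 20
= -2.30


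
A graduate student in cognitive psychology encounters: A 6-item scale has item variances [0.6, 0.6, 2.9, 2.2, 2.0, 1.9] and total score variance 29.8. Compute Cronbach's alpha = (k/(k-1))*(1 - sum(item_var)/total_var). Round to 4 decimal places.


alpha = (k/(k-1)) * (1 - sum(s_i^2)/s_total^2)
sum(item variances) = 10.2
k/(k-1) = 6/5 = 1.2
1 - 10.2/29.8 = 1 - 0.342282 = 0.657718
alpha = 1.2 * 0.657718
= 0.7893


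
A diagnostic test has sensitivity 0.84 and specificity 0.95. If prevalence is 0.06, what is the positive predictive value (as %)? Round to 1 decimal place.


PPV = (sens * prev) / (sens * prev + (1-spec) * (1-prev))
Numerator = 0.84 * 0.06 = 0.0504
P(positive and no disease) = (1 - spec) * (1 - prev) = (1 - 0.95) * (1 - 0.06) = 0.047
Denominator = 0.0504 + 0.047 = 0.0974
PPV = 0.0504 / 0.0974 = 0.517454
As percentage = 51.7


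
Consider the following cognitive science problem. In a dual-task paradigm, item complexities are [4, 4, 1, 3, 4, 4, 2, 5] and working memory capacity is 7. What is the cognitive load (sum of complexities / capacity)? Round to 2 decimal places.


Total complexity = 4 + 4 + 1 + 3 + 4 + 4 + 2 + 5 = 27
Load = total / capacity = 27 / 7
= 3.86


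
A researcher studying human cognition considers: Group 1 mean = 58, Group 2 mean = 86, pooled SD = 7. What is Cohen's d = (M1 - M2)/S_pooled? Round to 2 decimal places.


Cohen's d = (M1 - M2) / S_pooled
= (58 - 86) / 7
= -28 / 7
= -4.00


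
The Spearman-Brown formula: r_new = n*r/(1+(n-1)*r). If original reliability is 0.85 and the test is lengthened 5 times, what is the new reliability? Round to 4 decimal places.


r_new = n*r / (1 + (n-1)*r)
Numerator = 5 * 0.85 = 4.25
Denominator = 1 + 4 * 0.85 = 4.4
r_new = 4.25 / 4.4
= 0.9659


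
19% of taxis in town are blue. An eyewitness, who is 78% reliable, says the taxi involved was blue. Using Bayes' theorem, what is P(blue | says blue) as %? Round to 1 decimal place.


P(blue | says blue) = P(says blue | blue)*P(blue) / [P(says blue | blue)*P(blue) + P(says blue | not blue)*P(not blue)]
Numerator = 0.78 * 0.19 = 0.1482
False identification = 0.22 * 0.81 = 0.1782
P = 0.1482 / (0.1482 + 0.1782)
= 0.1482 / 0.3264
As percentage = 45.4


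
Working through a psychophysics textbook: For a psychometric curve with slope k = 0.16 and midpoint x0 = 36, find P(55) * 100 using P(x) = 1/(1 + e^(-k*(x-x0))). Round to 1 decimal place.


P(x) = 1/(1 + e^(-0.16*(55 - 36)))
Exponent = -0.16 * 19 = -3.04
e^(-3.04) = 0.047835
P = 1/(1 + 0.047835) = 0.954349
Percentage = 95.4


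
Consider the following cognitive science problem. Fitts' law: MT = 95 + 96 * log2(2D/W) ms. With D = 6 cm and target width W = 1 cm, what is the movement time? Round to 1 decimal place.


MT = 95 + 96 * log2(2*6/1)
2D/W = 12.0
log2(12.0) = 3.585
MT = 95 + 96 * 3.585
= 439.2 ms


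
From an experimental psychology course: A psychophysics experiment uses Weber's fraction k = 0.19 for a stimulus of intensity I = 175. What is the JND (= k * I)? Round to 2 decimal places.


JND = k * I
JND = 0.19 * 175
= 33.25


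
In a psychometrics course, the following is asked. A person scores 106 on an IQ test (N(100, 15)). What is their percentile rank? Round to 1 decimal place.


z = (IQ - mean) / SD
z = (106 - 100) / 15 = 0.4
Percentile = Phi(0.4) * 100
Phi(0.4) = 0.655422
= 65.5


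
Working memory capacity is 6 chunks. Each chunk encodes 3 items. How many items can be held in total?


Total items = chunks * items_per_chunk
= 6 * 3
= 18


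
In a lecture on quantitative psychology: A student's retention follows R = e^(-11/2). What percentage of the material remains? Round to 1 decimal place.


R = e^(-t/S)
-t/S = -11/2 = -5.5
R = e^(-5.5) = 0.004087
Percentage = 0.004087 * 100
= 0.4


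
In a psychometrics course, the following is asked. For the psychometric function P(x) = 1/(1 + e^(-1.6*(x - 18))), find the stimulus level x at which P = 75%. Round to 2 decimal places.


At P = 0.75: 0.75 = 1/(1 + e^(-k*(x-x0)))
Solving: e^(-k*(x-x0)) = 1/3
x = x0 + ln(3)/k
ln(3) = 1.0986
x = 18 + 1.0986/1.6
= 18 + 0.6866
= 18.69


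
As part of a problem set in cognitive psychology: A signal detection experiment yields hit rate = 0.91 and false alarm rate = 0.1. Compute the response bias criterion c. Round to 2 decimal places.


c = -0.5 * (z(HR) + z(FAR))
z(0.91) = 1.3408
z(0.1) = -1.2816
c = -0.5 * (1.3408 + -1.2816)
= -0.5 * 0.0592
= -0.03


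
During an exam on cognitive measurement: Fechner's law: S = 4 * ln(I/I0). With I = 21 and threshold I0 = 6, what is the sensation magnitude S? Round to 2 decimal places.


S = 4 * ln(21/6)
I/I0 = 3.5
ln(3.5) = 1.2528
S = 4 * 1.2528
= 5.01


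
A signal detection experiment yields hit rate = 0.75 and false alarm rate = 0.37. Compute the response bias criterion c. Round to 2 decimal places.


c = -0.5 * (z(HR) + z(FAR))
z(0.75) = 0.6745
z(0.37) = -0.3319
c = -0.5 * (0.6745 + -0.3319)
= -0.5 * 0.3426
= -0.17


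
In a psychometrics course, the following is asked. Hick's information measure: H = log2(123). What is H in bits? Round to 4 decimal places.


H = log2(n)
H = log2(123)
= 6.9425


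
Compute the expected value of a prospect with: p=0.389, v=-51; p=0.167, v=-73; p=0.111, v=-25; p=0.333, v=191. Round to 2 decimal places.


EU = sum(p_i * v_i)
0.389 * -51 = -19.839
0.167 * -73 = -12.191
0.111 * -25 = -2.775
0.333 * 191 = 63.603
EU = -19.839 + -12.191 + -2.775 + 63.603
= 28.80


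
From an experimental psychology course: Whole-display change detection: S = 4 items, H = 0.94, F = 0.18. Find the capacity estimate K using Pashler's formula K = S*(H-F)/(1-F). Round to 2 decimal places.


K = S * (H - F) / (1 - F)
H - F = 0.76
1 - F = 0.82
K = 4 * 0.76 / 0.82
= 3.71


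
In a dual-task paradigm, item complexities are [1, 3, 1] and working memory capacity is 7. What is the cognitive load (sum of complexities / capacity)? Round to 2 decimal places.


Total complexity = 1 + 3 + 1 = 5
Load = total / capacity = 5 / 7
= 0.71


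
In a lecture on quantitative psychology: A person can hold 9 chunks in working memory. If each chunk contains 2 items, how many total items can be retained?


Total items = chunks * items_per_chunk
= 9 * 2
= 18


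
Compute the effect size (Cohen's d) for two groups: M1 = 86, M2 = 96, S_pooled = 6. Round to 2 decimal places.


Cohen's d = (M1 - M2) / S_pooled
= (86 - 96) / 6
= -10 / 6
= -1.67


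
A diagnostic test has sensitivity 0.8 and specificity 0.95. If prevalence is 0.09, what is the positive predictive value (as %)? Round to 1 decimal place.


PPV = (sens * prev) / (sens * prev + (1-spec) * (1-prev))
Numerator = 0.8 * 0.09 = 0.072
P(positive and no disease) = (1 - spec) * (1 - prev) = (1 - 0.95) * (1 - 0.09) = 0.0455
Denominator = 0.072 + 0.0455 = 0.1175
PPV = 0.072 / 0.1175 = 0.612766
As percentage = 61.3


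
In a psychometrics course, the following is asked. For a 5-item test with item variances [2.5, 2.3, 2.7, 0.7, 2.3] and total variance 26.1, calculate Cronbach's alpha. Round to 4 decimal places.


alpha = (k/(k-1)) * (1 - sum(s_i^2)/s_total^2)
sum(item variances) = 10.5
k/(k-1) = 5/4 = 1.25
1 - 10.5/26.1 = 1 - 0.402299 = 0.597701
alpha = 1.25 * 0.597701
= 0.7471


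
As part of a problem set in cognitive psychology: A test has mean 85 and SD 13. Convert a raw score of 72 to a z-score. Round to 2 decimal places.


z = (X - mu) / sigma
= (72 - 85) / 13
= -13 / 13
= -1.00


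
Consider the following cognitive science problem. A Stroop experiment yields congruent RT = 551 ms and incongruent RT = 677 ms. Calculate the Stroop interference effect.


Stroop effect = RT(incongruent) - RT(congruent)
= 677 - 551
= 126 ms


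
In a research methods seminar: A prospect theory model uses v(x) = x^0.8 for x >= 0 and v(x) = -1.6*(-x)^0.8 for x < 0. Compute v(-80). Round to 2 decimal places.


Since x = -80 < 0, use v(x) = -lambda*(-x)^alpha
(-x) = 80
80^0.8 = 33.3021
v(-80) = -1.6 * 33.3021
= -53.28


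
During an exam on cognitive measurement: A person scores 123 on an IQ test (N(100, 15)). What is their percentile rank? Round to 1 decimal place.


z = (IQ - mean) / SD
z = (123 - 100) / 15 = 1.5333
Percentile = Phi(1.5333) * 100
Phi(1.5333) = 0.937399
= 93.7


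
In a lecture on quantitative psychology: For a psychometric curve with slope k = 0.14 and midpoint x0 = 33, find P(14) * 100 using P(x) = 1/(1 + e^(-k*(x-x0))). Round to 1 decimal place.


P(x) = 1/(1 + e^(-0.14*(14 - 33)))
Exponent = -0.14 * -19 = 2.66
e^(2.66) = 14.296289
P = 1/(1 + 14.296289) = 0.065375
Percentage = 6.5


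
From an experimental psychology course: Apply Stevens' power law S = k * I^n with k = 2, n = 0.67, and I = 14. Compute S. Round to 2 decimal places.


S = 2 * 14^0.67
14^0.67 = 5.8601
S = 2 * 5.8601
= 11.72


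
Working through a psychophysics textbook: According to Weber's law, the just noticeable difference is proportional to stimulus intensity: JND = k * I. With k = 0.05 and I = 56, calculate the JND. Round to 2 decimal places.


JND = k * I
JND = 0.05 * 56
= 2.80


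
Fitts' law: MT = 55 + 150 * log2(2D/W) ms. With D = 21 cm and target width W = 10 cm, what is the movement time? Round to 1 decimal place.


MT = 55 + 150 * log2(2*21/10)
2D/W = 4.2
log2(4.2) = 2.0704
MT = 55 + 150 * 2.0704
= 365.6 ms


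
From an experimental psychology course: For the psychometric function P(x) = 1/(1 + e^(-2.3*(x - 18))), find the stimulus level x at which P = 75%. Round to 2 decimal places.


At P = 0.75: 0.75 = 1/(1 + e^(-k*(x-x0)))
Solving: e^(-k*(x-x0)) = 1/3
x = x0 + ln(3)/k
ln(3) = 1.0986
x = 18 + 1.0986/2.3
= 18 + 0.4777
= 18.48


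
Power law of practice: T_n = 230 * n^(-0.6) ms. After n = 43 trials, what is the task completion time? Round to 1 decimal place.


T_n = 230 * 43^(-0.6)
43^(-0.6) = 0.104693
T_n = 230 * 0.104693
= 24.1 ms


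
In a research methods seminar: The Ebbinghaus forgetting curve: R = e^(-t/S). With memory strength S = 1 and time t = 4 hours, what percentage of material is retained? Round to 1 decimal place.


R = e^(-t/S)
-t/S = -4/1 = -4.0
R = e^(-4.0) = 0.018316
Percentage = 0.018316 * 100
= 1.8


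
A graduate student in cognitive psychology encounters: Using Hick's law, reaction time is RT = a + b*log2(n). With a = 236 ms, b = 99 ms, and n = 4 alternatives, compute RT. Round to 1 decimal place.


RT = 236 + 99 * log2(4)
log2(4) = 2.0
RT = 236 + 99 * 2.0
= 236 + 198.0
= 434.0 ms


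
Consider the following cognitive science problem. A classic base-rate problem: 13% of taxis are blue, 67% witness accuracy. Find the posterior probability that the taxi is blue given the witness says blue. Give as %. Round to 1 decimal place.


P(blue | says blue) = P(says blue | blue)*P(blue) / [P(says blue | blue)*P(blue) + P(says blue | not blue)*P(not blue)]
Numerator = 0.67 * 0.13 = 0.0871
False identification = 0.33 * 0.87 = 0.2871
P = 0.0871 / (0.0871 + 0.2871)
= 0.0871 / 0.3742
As percentage = 23.3


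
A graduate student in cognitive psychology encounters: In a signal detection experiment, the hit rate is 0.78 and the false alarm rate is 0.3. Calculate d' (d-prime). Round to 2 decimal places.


d' = z(HR) - z(FAR)
z(0.78) = 0.7722
z(0.3) = -0.5244
d' = 0.7722 - -0.5244
= 1.30


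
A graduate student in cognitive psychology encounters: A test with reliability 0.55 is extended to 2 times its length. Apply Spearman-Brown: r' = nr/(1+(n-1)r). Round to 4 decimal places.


r_new = n*r / (1 + (n-1)*r)
Numerator = 2 * 0.55 = 1.1
Denominator = 1 + 1 * 0.55 = 1.55
r_new = 1.1 / 1.55
= 0.7097


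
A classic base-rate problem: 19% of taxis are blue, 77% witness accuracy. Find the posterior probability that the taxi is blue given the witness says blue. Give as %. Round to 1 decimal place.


P(blue | says blue) = P(says blue | blue)*P(blue) / [P(says blue | blue)*P(blue) + P(says blue | not blue)*P(not blue)]
Numerator = 0.77 * 0.19 = 0.1463
False identification = 0.23 * 0.81 = 0.1863
P = 0.1463 / (0.1463 + 0.1863)
= 0.1463 / 0.3326
As percentage = 44.0


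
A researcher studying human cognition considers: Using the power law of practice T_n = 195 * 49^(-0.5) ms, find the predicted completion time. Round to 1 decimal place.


T_n = 195 * 49^(-0.5)
49^(-0.5) = 0.142857
T_n = 195 * 0.142857
= 27.9 ms


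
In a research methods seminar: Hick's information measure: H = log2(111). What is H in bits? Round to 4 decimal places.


H = log2(n)
H = log2(111)
= 6.7944


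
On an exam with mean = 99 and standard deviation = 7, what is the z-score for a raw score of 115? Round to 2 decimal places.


z = (X - mu) / sigma
= (115 - 99) / 7
= 16 / 7
= 2.29


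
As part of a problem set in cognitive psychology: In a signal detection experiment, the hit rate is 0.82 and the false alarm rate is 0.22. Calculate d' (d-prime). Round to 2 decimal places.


d' = z(HR) - z(FAR)
z(0.82) = 0.9154
z(0.22) = -0.7722
d' = 0.9154 - -0.7722
= 1.69


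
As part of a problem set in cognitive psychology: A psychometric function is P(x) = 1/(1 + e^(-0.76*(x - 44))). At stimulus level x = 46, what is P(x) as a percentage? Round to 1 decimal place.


P(x) = 1/(1 + e^(-0.76*(46 - 44)))
Exponent = -0.76 * 2 = -1.52
e^(-1.52) = 0.218712
P = 1/(1 + 0.218712) = 0.820538
Percentage = 82.1


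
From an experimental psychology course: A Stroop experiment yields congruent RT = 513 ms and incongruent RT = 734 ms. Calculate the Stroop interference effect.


Stroop effect = RT(incongruent) - RT(congruent)
= 734 - 513
= 221 ms


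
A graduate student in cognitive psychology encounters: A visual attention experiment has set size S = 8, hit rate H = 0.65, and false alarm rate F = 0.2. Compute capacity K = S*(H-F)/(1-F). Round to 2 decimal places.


K = S * (H - F) / (1 - F)
H - F = 0.45
1 - F = 0.8
K = 8 * 0.45 / 0.8
= 4.50


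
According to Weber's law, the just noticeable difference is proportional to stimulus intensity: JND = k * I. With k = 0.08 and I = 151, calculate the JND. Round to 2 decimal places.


JND = k * I
JND = 0.08 * 151
= 12.08


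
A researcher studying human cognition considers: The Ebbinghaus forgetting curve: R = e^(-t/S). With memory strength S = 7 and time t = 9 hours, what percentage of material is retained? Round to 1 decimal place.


R = e^(-t/S)
-t/S = -9/7 = -1.285714
R = e^(-1.285714) = 0.276453
Percentage = 0.276453 * 100
= 27.6


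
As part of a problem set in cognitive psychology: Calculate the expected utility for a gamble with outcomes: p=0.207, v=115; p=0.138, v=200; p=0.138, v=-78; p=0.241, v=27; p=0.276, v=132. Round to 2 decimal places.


EU = sum(p_i * v_i)
0.207 * 115 = 23.805
0.138 * 200 = 27.6
0.138 * -78 = -10.764
0.241 * 27 = 6.507
0.276 * 132 = 36.432
EU = 23.805 + 27.6 + -10.764 + 6.507 + 36.432
= 83.58


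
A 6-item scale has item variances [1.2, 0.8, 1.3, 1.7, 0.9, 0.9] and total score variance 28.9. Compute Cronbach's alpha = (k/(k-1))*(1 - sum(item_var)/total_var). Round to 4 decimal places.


alpha = (k/(k-1)) * (1 - sum(s_i^2)/s_total^2)
sum(item variances) = 6.8
k/(k-1) = 6/5 = 1.2
1 - 6.8/28.9 = 1 - 0.235294 = 0.764706
alpha = 1.2 * 0.764706
= 0.9176


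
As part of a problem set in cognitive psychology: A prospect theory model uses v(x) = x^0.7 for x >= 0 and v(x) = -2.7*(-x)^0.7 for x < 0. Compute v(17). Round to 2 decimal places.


Since x = 17 >= 0, use v(x) = x^0.7
17^0.7 = 7.2663
v(17) = 7.27


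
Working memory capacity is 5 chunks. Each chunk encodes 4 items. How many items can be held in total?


Total items = chunks * items_per_chunk
= 5 * 4
= 20


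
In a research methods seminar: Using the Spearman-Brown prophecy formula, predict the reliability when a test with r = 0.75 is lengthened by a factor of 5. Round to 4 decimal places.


r_new = n*r / (1 + (n-1)*r)
Numerator = 5 * 0.75 = 3.75
Denominator = 1 + 4 * 0.75 = 4.0
r_new = 3.75 / 4.0
= 0.9375


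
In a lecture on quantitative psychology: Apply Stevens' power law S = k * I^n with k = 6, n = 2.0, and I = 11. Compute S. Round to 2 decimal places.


S = 6 * 11^2.0
11^2.0 = 121.0
S = 6 * 121.0
= 726.00


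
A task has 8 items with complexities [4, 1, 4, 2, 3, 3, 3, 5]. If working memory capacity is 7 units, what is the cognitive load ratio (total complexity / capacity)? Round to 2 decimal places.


Total complexity = 4 + 1 + 4 + 2 + 3 + 3 + 3 + 5 = 25
Load = total / capacity = 25 / 7
= 3.57


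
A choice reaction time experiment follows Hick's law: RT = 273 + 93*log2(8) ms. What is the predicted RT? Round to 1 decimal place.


RT = 273 + 93 * log2(8)
log2(8) = 3.0
RT = 273 + 93 * 3.0
= 273 + 279.0
= 552.0 ms


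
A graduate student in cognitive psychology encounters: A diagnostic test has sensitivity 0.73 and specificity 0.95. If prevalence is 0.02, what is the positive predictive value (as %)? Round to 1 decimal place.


PPV = (sens * prev) / (sens * prev + (1-spec) * (1-prev))
Numerator = 0.73 * 0.02 = 0.0146
P(positive and no disease) = (1 - spec) * (1 - prev) = (1 - 0.95) * (1 - 0.02) = 0.049
Denominator = 0.0146 + 0.049 = 0.0636
PPV = 0.0146 / 0.0636 = 0.22956
As percentage = 23.0


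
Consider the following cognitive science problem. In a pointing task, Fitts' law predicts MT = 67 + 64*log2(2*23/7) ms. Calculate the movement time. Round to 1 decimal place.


MT = 67 + 64 * log2(2*23/7)
2D/W = 6.571429
log2(6.571429) = 2.7162
MT = 67 + 64 * 2.7162
= 240.8 ms


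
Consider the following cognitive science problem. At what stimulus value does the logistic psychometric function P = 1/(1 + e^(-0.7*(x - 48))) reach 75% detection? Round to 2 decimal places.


At P = 0.75: 0.75 = 1/(1 + e^(-k*(x-x0)))
Solving: e^(-k*(x-x0)) = 1/3
x = x0 + ln(3)/k
ln(3) = 1.0986
x = 48 + 1.0986/0.7
= 48 + 1.5694
= 49.57
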